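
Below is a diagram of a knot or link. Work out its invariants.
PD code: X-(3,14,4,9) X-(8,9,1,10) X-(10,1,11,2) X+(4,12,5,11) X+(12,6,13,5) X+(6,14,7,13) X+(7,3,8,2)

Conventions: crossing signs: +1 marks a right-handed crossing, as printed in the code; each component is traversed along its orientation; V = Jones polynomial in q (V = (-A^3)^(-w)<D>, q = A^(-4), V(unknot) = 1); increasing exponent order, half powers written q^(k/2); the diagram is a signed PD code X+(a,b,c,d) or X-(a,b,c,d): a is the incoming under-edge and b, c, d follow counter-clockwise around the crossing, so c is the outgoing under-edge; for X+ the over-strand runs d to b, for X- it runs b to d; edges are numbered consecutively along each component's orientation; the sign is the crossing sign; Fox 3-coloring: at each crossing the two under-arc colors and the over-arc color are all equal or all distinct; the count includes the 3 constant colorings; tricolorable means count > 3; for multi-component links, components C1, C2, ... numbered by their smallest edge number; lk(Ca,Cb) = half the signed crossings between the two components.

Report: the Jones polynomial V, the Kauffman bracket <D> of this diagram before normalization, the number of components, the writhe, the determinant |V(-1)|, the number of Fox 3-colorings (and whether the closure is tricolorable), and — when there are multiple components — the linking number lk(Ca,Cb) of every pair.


V = -q^(-3/2) + q^(-1/2) - 2q^(1/2) + q^(3/2) - 2q^(5/2) + q^(7/2)
<D> = -A^-11 + 2A^-7 - A^-3 + 2A - A^5 + A^9 (w = +1)
2 components over 7 crossings, w = +1
lk(C1,C2): 0
3 Fox colorings among 3^7, |V(-1)| = 8: not tricolorable
why: every pair of the 2 components has lk = 0


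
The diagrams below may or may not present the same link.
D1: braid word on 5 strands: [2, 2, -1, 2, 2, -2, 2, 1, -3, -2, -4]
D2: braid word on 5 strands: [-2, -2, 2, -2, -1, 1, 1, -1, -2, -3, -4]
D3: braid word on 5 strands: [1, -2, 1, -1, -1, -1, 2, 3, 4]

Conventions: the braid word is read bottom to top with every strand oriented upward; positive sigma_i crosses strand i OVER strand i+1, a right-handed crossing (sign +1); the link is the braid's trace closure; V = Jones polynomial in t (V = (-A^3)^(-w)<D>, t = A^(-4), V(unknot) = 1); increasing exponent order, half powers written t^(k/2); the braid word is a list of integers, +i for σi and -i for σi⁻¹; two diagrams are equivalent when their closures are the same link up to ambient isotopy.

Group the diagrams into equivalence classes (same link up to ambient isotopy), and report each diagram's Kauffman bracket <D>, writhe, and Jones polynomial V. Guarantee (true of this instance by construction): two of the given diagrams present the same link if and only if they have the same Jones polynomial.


classes: {D1} | {D2} | {D3}
V(D1) = -t^(1/2) - t^(5/2)  [11 crossings, <D> = A^-7 + A, w = +1]
V(D2) = t^(-9/2) - t^(-5/2) - t^(-3/2) - t^(-1/2)  [11 crossings, <D> = A^-13 + A^-9 + A^-5 - A^3, w = -5]
V(D3) = -t^(-5/2) - t^(-1/2)  (w +1, c 9, <D> = A^5 + A^13)
insight: 3 values of V(t) split the 3 diagrams


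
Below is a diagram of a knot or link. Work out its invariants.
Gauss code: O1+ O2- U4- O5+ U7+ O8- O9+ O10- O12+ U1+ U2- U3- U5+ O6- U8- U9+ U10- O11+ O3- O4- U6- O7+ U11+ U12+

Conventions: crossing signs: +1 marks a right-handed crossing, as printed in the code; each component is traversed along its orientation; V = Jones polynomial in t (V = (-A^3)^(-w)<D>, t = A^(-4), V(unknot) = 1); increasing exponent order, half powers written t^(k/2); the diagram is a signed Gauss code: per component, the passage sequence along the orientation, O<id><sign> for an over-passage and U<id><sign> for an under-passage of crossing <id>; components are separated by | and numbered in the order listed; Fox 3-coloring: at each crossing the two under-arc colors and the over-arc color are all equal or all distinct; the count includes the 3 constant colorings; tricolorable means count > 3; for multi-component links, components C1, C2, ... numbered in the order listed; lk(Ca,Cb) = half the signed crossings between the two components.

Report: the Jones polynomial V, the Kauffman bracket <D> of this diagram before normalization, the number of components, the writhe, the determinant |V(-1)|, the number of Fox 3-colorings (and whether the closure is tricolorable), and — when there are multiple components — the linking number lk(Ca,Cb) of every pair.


V = -t^-3 + 2t^-2 - 2t^-1 + 3 - 2t + 2t^2 - t^3
<D> = -A^-12 + 2A^-8 - 2A^-4 + 3 - 2A^4 + 2A^8 - A^12 (w = 0)
1 component over 12 crossings, w = 0
3 Fox colorings among 3^12, |V(-1)| = 13: not tricolorable
why: det 13 = |V(-1)|; not divisible by 3, so not tricolorable


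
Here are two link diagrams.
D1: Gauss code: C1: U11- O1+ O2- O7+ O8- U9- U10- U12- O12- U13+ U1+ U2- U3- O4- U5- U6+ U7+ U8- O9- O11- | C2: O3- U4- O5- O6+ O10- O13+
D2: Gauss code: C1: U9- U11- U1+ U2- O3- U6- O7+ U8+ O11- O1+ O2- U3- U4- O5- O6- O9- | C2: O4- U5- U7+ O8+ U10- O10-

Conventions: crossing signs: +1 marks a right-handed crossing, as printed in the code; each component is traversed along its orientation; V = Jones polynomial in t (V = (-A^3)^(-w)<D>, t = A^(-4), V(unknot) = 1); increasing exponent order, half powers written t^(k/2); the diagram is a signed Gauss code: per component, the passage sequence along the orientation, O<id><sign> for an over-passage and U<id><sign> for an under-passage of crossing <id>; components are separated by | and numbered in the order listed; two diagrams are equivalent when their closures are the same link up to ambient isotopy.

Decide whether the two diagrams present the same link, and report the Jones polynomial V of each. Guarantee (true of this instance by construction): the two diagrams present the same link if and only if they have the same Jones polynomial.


equivalent: no
D1 (bracket A^-13 + A^-5; 13 crossings at w = -5): V = -t^(-5/2) - t^(-1/2)
D2 (bracket 2A^-13 - A^-9 + 2A^-5 - A^-1 + A^3 - A^7; 11 crossings at w = -5): V = t^(-11/2) - t^(-9/2) + t^(-7/2) - 2t^(-5/2) + t^(-3/2) - 2t^(-1/2)
key observation: V(t) takes 2 values over 2 diagrams, fixing the grouping


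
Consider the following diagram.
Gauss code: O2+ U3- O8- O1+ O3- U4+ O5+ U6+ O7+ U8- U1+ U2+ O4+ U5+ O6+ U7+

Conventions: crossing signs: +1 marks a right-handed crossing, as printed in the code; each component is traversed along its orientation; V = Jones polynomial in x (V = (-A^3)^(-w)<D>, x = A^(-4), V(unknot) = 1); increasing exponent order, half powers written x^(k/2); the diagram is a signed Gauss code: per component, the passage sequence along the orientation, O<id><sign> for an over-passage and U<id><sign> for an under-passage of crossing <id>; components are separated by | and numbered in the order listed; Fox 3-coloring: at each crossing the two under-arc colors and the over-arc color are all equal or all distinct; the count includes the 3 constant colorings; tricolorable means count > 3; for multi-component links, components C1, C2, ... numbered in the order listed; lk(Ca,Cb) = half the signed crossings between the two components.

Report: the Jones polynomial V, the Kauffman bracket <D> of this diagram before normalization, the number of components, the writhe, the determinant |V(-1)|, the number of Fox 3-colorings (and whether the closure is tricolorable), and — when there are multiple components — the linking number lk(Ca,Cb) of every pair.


Jones polynomial: V(x) = x^2 + x^4 - x^5 + x^6 - x^7
<D> = -A^-16 + A^-12 - A^-8 + A^-4 + A^4; writhe +4
components 1, writhe +4 (8 crossings)
3-colorings: 3 of 3^8, det 5 — not tricolorable
note: w = +4 shifts under R1 moves; the (-A^3)^(-4) factor cancels that in V


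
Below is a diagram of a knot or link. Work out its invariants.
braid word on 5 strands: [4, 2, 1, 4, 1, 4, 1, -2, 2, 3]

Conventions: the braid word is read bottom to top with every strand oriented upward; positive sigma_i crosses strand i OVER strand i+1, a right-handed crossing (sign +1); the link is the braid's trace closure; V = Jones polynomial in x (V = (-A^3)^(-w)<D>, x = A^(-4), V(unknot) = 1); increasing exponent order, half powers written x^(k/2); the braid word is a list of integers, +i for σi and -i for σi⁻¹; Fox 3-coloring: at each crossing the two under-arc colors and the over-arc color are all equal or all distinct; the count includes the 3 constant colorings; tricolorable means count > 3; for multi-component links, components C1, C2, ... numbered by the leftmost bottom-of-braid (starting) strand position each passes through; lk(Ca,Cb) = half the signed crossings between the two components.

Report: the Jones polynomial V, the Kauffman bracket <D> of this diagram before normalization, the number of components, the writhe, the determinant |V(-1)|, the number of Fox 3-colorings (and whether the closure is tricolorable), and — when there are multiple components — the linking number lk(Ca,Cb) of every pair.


Jones polynomial: V(x) = x^2 + 2x^4 - 2x^5 + x^6 - 2x^7 + x^8
<D> = A^-8 - 2A^-4 + 1 - 2A^4 + 2A^8 + A^16; writhe +8
components 1, writhe +8 (10 crossings)
3-colorings: 27 of 3^10, det 9 — tricolorable
note: the word shrinks to σ4 σ2 σ1 σ4 σ1 σ4 σ1 σ3 after cancelling


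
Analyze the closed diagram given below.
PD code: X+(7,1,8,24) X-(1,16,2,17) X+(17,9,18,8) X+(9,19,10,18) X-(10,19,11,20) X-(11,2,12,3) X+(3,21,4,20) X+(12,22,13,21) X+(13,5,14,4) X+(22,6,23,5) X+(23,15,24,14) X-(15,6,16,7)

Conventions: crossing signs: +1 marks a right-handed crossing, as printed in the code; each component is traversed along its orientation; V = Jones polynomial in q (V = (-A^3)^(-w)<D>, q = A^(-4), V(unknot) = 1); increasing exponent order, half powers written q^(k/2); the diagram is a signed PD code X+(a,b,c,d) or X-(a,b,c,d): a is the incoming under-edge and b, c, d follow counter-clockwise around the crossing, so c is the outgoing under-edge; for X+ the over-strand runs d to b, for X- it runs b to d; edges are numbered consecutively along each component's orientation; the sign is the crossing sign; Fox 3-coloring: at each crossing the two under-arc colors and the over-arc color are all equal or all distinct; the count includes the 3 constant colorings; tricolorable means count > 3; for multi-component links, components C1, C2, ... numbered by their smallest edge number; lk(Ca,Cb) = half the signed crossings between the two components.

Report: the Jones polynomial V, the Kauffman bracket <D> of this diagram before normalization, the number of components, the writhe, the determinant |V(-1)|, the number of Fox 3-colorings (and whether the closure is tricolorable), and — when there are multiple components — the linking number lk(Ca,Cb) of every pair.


V(q) = 2q - 2q^2 + 3q^3 - 3q^4 + 2q^5 - 2q^6 + q^7
bracket: A^-16 - 2A^-12 + 2A^-8 - 3A^-4 + 3 - 2A^4 + 2A^8, w = +4
1 component, writhe +4, over 12 crossings
det 15, colorings 9 of 3^12 — tricolorable
observation: |V(-1)| = 15: so tricolorable, since 3 divides 15


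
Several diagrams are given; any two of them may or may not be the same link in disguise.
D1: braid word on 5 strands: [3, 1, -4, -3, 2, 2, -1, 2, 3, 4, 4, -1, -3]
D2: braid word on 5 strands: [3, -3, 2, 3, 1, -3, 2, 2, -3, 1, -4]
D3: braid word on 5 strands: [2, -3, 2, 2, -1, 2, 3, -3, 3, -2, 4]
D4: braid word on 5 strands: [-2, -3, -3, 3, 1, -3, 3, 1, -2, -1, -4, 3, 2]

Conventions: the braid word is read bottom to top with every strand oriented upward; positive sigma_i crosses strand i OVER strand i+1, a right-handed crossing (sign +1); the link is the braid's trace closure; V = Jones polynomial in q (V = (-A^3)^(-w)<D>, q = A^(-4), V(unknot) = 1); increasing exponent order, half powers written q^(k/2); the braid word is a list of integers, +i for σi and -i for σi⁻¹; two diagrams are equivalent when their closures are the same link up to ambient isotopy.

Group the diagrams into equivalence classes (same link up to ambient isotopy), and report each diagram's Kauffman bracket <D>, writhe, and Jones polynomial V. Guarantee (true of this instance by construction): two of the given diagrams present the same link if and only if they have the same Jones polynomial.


classes: {D1, D3} | {D2} | {D4}
V(D1) = -q^(1/2) - q^(3/2) - q^(5/2) + q^(9/2)  [13 crossings, <D> = -A^-9 + A^-1 + A^3 + A^7, w = +3]
V(D2) = -q^(3/2) - q^(7/2) + q^(9/2) - q^(11/2)  [11 crossings, <D> = A^-13 - A^-9 + A^-5 + A^3, w = +3]
D3 (bracket -A^-9 + A^-1 + A^3 + A^7; 11 crossings at w = +3): V = -q^(1/2) - q^(3/2) - q^(5/2) + q^(9/2)
V(D4) = -q^(-1/2) - q^(1/2)  [13 crossings, <D> = A^-5 + A^-1, w = -1]
note: V(q) takes 3 values over 4 diagrams, fixing the grouping


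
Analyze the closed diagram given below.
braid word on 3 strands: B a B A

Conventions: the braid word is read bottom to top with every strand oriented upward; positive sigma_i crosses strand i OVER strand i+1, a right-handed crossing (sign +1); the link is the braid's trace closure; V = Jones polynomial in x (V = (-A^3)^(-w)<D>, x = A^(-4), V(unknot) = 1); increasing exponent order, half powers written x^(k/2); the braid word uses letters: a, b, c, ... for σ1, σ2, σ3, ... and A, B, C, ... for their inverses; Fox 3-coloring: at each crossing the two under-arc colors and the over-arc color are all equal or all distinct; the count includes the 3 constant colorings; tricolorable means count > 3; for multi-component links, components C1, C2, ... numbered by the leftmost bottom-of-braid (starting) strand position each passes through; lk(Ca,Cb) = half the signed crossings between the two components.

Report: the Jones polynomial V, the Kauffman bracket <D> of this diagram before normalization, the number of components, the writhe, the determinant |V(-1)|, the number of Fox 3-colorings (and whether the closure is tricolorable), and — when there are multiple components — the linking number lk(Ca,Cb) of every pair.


V = 1
<D> = A^-6 (w = -2)
1 component over 4 crossings, w = -2
3 Fox colorings among 3^4, |V(-1)| = 1: not tricolorable
why: w = -2 (over 4 crossings) is diagram-only; (-A^3)^(2) removes it from V


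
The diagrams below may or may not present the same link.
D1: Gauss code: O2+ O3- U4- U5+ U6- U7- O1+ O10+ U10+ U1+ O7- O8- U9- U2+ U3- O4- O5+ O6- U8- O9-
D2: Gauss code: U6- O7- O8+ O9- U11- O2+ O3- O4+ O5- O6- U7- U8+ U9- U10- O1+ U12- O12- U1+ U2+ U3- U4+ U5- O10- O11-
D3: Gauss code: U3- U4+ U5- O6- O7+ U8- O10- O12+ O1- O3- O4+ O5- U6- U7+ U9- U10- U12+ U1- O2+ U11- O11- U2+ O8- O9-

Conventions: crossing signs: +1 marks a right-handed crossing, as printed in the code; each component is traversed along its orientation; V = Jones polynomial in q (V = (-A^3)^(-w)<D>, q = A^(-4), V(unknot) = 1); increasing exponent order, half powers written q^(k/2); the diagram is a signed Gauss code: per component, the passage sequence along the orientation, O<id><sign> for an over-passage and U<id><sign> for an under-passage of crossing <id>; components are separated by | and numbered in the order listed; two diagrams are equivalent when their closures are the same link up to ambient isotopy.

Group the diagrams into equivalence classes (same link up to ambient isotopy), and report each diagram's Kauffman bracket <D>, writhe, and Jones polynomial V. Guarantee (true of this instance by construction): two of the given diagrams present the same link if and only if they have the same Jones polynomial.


equivalence classes: {D1, D2, D3}
D1 (bracket A^-2 + A^6 - A^10; 10 crossings at w = -2): V = -q^-4 + q^-3 + q^-1
V(D2) = -q^-4 + q^-3 + q^-1  (w -4, c 12, <D> = A^-8 + 1 - A^4)
D3 (bracket A^-8 + 1 - A^4; 12 crossings at w = -4): V = -q^-4 + q^-3 + q^-1
key observation: one V(q) for all 3 diagrams — one class (guaranteed)


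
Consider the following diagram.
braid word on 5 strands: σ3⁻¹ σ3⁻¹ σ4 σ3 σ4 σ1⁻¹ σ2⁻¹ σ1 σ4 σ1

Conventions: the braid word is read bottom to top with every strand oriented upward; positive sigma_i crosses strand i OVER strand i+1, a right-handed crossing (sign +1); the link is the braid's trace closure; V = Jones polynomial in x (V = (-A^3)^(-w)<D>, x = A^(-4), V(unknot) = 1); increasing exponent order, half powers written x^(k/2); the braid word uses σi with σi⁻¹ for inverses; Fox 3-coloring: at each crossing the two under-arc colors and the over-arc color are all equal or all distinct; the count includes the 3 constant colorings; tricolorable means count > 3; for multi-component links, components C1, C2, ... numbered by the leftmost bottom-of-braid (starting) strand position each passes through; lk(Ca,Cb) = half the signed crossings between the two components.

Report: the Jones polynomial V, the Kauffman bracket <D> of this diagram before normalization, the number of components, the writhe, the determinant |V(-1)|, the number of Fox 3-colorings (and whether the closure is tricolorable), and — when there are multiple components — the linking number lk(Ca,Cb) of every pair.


V(x) = 1
bracket: A^6, w = +2
1 component, writhe +2, over 10 crossings
det 1, colorings 3 of 3^10 — not tricolorable
observation: |V(-1)| = 1: so not tricolorable, since 3 does not divide 1


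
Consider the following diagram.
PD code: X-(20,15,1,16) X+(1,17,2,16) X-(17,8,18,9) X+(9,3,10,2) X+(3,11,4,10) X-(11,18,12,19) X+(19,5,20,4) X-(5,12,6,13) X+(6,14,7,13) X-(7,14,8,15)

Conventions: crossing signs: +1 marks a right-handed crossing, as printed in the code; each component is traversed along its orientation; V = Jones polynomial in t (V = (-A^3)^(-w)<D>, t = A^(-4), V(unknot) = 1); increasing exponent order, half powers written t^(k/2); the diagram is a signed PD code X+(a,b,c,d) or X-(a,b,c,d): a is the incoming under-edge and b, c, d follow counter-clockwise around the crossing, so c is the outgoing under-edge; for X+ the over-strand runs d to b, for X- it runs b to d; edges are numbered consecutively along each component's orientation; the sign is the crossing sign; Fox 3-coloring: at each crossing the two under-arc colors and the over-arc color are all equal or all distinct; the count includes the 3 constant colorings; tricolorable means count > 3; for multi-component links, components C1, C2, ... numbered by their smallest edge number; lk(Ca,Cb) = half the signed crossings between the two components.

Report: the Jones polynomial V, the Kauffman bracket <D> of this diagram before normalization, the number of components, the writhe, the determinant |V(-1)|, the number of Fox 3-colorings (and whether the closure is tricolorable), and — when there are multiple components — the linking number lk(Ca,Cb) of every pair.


Jones polynomial: V(t) = -t^-3 + 2t^-2 - 2t^-1 + 3 - 2t + 2t^2 - t^3
<D> = -A^-12 + 2A^-8 - 2A^-4 + 3 - 2A^4 + 2A^8 - A^12; writhe 0
components 1, writhe 0 (10 crossings)
3-colorings: 3 of 3^10, det 13 — not tricolorable
note: w = 0 (over 10 crossings) is diagram-only; (-A^3)^(0) removes it from V


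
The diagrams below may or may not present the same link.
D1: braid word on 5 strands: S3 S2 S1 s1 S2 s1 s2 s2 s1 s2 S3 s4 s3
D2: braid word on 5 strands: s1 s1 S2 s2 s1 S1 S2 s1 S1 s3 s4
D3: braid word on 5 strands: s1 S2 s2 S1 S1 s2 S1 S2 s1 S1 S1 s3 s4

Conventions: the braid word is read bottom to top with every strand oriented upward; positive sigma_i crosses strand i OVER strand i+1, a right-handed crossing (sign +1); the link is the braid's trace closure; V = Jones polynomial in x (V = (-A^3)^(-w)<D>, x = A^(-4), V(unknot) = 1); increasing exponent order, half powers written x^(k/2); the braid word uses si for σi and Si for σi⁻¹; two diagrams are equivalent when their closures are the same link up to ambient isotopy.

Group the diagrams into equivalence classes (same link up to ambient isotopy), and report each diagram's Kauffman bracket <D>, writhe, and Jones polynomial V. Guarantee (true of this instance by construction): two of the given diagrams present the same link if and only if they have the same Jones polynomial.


equivalence classes: {D1} | {D2} | {D3}
D1 (bracket A^-9 + A^-1 - A^3 + A^7; 13 crossings at w = +3): V = -x^(1/2) + x^(3/2) - x^(5/2) - x^(9/2)
V(D2) = -x^(1/2) - x^(5/2)  [11 crossings, <D> = A^-1 + A^7, w = +3]
D3 (bracket A^-1 + A^7; 13 crossings at w = -1): V = -x^(-5/2) - x^(-1/2)
key observation: comparing 3 Jones polynomials yields 3 groups


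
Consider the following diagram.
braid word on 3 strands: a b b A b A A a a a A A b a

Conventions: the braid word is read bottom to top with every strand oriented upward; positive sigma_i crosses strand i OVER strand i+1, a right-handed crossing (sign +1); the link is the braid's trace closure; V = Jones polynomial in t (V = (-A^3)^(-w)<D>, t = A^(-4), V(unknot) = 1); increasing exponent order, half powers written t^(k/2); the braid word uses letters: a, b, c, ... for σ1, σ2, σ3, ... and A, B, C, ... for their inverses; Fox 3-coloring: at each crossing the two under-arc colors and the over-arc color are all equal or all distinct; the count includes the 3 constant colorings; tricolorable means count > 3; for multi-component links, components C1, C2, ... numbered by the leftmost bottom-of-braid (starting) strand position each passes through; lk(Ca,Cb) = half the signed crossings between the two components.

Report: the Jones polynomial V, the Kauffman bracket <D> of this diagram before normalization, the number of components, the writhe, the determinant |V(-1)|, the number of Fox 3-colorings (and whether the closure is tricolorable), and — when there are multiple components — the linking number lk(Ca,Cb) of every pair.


V = 2t - 2t^2 + 3t^3 - 3t^4 + 2t^5 - 2t^6 + t^7
<D> = A^-16 - 2A^-12 + 2A^-8 - 3A^-4 + 3 - 2A^4 + 2A^8 (w = +4)
1 component over 14 crossings, w = +4
9 Fox colorings among 3^14, |V(-1)| = 15: tricolorable
why: inverse pairs cancel, leaving σ1 σ2 σ2 σ1⁻¹ σ2 σ1⁻¹ σ2 σ1


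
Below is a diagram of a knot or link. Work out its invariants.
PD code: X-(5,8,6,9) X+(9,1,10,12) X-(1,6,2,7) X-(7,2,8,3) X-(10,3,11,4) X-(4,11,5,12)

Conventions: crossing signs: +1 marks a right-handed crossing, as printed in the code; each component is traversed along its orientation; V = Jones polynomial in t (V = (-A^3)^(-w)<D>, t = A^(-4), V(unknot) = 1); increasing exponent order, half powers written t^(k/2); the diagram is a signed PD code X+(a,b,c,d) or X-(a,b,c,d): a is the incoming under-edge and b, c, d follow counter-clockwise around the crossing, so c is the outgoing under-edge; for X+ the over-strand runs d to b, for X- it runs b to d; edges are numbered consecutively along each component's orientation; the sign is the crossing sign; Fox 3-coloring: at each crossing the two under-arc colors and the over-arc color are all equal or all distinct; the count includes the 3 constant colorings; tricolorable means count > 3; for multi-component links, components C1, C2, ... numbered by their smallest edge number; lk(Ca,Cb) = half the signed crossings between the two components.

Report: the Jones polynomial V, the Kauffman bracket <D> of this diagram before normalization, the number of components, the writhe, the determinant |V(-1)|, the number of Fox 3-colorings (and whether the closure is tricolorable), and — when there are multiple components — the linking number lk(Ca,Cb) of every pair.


Jones polynomial: V(t) = -t^-6 + t^-5 - t^-4 + 2t^-3 - t^-2 + t^-1
<D> = A^-8 - A^-4 + 2 - A^4 + A^8 - A^12; writhe -4
components 1, writhe -4 (6 crossings)
3-colorings: 3 of 3^6, det 7 — not tricolorable
note: w = -4 shifts under R1 moves; the (-A^3)^(4) factor cancels that in V


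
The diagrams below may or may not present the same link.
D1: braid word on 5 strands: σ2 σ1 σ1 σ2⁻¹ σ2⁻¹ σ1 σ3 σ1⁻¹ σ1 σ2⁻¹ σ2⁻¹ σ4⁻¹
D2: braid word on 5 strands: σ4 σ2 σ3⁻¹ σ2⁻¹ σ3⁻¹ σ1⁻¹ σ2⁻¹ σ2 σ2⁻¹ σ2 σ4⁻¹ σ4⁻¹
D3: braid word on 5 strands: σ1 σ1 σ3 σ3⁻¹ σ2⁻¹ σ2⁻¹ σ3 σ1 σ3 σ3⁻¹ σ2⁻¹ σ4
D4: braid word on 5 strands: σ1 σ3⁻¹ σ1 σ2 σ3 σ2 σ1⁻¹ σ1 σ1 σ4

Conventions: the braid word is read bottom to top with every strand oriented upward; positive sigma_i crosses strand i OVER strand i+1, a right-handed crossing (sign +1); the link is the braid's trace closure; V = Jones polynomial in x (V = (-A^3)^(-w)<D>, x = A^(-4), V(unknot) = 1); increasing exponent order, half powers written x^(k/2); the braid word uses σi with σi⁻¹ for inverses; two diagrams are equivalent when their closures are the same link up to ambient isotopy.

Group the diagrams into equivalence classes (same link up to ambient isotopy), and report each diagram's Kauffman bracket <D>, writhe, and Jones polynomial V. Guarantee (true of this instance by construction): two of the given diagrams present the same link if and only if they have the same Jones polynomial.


equivalence classes: {D1, D3} | {D2} | {D4}
D1 (bracket -A^-12 + 2A^-8 - 2A^-4 + 3 - 2A^4 + 2A^8 - A^12; 12 crossings at w = 0): V = -x^-3 + 2x^-2 - 2x^-1 + 3 - 2x + 2x^2 - x^3
V(D2) = 1  (w -4, c 12, <D> = A^-12)
V(D3) = -x^-3 + 2x^-2 - 2x^-1 + 3 - 2x + 2x^2 - x^3  [12 crossings, <D> = -A^-6 + 2A^-2 - 2A^2 + 3A^6 - 2A^10 + 2A^14 - A^18, w = +2]
V(D4) = x + x^3 - x^4  [10 crossings, <D> = -A^2 + A^6 + A^14, w = +6]
key observation: 3 values of V(x) split the 4 diagrams


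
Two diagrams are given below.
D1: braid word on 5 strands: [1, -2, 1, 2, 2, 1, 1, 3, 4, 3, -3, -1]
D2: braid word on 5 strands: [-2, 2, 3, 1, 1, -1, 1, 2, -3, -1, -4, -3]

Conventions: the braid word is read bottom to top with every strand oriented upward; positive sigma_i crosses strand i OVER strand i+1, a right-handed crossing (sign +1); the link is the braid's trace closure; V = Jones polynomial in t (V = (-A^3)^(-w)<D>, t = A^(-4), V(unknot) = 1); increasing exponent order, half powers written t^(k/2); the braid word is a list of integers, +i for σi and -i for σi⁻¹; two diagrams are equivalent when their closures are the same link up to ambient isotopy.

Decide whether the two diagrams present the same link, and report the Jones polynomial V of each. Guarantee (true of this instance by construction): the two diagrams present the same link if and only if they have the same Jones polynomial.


equivalent: no
D1 (bracket -A^-6 + A^-2 - A^2 + 2A^6 - A^10 + A^14; 12 crossings at w = +6): V = t - t^2 + 2t^3 - t^4 + t^5 - t^6
V(D2) = 1  [12 crossings, <D> = 1, w = 0]
observation: comparing 2 Jones polynomials yields 2 groups


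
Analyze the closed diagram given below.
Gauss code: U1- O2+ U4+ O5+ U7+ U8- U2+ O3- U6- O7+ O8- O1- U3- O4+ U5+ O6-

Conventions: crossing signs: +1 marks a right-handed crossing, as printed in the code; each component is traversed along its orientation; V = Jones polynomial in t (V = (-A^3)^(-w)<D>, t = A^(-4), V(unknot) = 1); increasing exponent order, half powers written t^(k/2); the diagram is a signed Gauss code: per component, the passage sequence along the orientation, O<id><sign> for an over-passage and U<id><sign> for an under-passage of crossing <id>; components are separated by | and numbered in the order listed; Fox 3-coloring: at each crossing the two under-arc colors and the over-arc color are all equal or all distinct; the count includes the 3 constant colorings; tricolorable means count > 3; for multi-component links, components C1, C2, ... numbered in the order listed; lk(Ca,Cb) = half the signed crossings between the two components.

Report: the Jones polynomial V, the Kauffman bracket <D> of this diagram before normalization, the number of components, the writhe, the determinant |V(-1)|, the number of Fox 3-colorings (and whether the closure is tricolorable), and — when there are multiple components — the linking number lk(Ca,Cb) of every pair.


V = -t^-3 + 2t^-2 - 2t^-1 + 3 - 2t + 2t^2 - t^3
<D> = -A^-12 + 2A^-8 - 2A^-4 + 3 - 2A^4 + 2A^8 - A^12 (w = 0)
1 component over 8 crossings, w = 0
3 Fox colorings among 3^8, |V(-1)| = 13: not tricolorable
why: V is palindromic (span 6, det 13): t -> 1/t fixes it; necessary, not sufficient, for amphichirality


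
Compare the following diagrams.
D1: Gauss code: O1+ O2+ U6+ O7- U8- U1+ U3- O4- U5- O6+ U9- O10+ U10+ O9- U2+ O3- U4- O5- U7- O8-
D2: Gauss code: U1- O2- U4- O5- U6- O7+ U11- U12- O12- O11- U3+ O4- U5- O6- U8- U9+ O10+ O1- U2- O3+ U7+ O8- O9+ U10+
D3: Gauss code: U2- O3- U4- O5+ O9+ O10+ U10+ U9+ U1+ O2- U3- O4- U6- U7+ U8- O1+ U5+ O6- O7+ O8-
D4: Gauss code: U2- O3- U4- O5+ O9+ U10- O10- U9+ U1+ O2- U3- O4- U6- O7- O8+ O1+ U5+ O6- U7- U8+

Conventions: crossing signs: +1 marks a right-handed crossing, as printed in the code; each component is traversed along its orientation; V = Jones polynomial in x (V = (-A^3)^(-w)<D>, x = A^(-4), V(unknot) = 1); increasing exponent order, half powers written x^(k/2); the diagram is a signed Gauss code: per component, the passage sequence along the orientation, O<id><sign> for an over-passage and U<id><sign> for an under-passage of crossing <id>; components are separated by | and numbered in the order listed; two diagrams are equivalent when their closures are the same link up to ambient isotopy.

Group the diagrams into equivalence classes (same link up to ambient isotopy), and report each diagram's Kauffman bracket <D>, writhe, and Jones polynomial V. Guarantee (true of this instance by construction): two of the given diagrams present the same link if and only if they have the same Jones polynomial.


classes: {D1, D2, D3, D4}
V(D1) = x^-5 - 2x^-4 + 2x^-3 - 2x^-2 + 2x^-1 - 1 + x  [10 crossings, <D> = A^-10 - A^-6 + 2A^-2 - 2A^2 + 2A^6 - 2A^10 + A^14, w = -2]
D2 (bracket A^-16 - A^-12 + 2A^-8 - 2A^-4 + 2 - 2A^4 + A^8; 12 crossings at w = -4): V = x^-5 - 2x^-4 + 2x^-3 - 2x^-2 + 2x^-1 - 1 + x
V(D3) = x^-5 - 2x^-4 + 2x^-3 - 2x^-2 + 2x^-1 - 1 + x  (w 0, c 10, <D> = A^-4 - 1 + 2A^4 - 2A^8 + 2A^12 - 2A^16 + A^20)
V(D4) = x^-5 - 2x^-4 + 2x^-3 - 2x^-2 + 2x^-1 - 1 + x  [10 crossings, <D> = A^-10 - A^-6 + 2A^-2 - 2A^2 + 2A^6 - 2A^10 + A^14, w = -2]
note: one V(x) for all 4 diagrams — one class (guaranteed)


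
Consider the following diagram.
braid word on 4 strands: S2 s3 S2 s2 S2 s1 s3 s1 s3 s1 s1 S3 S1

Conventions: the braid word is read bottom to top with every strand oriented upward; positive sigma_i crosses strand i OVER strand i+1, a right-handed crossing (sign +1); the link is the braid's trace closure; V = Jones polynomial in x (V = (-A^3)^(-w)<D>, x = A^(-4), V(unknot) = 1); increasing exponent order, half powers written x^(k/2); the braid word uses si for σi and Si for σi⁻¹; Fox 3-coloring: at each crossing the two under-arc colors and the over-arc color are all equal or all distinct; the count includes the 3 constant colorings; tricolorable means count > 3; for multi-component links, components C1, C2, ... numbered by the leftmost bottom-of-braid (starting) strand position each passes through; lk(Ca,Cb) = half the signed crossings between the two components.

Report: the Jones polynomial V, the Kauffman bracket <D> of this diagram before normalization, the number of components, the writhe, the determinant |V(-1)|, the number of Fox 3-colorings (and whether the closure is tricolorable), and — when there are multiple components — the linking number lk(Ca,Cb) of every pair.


Jones polynomial: V(x) = x^-1 - 1 + 2x - 3x^2 + 3x^3 - 2x^4 + 2x^5 - x^6
<D> = A^-15 - 2A^-11 + 2A^-7 - 3A^-3 + 3A - 2A^5 + A^9 - A^13; writhe +3
components 1, writhe +3 (13 crossings)
3-colorings: 9 of 3^13, det 15 — tricolorable
note: the word shrinks to σ2⁻¹ σ3 σ2⁻¹ σ1 σ3 σ1 σ3 σ1 σ1 σ3⁻¹ σ1⁻¹ after cancelling


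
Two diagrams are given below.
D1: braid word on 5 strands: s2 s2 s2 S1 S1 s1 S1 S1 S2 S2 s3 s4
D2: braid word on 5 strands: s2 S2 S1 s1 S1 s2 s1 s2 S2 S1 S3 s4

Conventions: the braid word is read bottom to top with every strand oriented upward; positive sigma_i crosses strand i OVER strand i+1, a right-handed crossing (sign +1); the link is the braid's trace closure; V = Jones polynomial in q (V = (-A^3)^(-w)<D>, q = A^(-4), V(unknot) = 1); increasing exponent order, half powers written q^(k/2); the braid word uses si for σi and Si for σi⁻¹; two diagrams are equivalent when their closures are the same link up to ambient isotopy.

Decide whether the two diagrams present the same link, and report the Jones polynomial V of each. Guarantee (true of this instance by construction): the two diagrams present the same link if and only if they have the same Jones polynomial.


equivalent: no
V(D1) = -q^-4 + q^-3 + q^-1  (w 0, c 12, <D> = A^4 + A^12 - A^16)
D2 (bracket 1; 12 crossings at w = 0): V = 1
why: 2 values of V(q) split the 2 diagrams


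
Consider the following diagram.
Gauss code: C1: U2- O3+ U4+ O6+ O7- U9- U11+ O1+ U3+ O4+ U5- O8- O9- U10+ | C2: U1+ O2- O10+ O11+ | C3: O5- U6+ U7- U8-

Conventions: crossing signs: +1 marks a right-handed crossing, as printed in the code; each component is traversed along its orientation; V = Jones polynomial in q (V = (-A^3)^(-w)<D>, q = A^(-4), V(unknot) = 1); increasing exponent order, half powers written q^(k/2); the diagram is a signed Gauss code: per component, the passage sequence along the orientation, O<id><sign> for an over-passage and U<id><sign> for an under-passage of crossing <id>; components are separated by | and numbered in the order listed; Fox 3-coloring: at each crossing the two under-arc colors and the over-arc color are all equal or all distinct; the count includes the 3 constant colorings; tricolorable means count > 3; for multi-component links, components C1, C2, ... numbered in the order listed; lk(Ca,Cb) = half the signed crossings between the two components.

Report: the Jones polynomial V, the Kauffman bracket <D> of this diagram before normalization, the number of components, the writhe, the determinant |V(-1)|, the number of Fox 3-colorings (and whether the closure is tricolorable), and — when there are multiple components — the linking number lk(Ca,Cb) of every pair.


V = q^-2 + 2 + q^2
<D> = -A^-5 - 2A^3 - A^11 (w = +1)
3 components over 11 crossings, w = +1
lk(C1,C2): +1
lk(C1,C3) = -1
linking number lk(C2,C3) = 0
3 Fox colorings among 3^11, |V(-1)| = 4: not tricolorable
why: det 4 = |V(-1)|; not divisible by 3, so not tricolorable


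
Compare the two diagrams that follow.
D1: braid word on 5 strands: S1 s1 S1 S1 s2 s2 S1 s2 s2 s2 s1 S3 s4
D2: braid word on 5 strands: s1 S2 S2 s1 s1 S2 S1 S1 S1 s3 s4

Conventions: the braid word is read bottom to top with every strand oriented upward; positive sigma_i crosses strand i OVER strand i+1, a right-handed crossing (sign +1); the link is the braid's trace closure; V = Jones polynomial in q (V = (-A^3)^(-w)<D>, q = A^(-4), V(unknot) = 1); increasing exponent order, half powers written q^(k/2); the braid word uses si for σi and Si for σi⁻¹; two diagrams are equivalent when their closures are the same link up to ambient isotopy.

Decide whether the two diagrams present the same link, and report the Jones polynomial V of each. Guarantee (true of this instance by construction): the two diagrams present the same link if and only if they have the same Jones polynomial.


same link: no
V(D1) = -q^(-1/2) + q^(1/2) - 3q^(3/2) + 2q^(5/2) - 3q^(7/2) + 3q^(9/2) - 2q^(11/2) + q^(13/2)  [13 crossings, <D> = -A^-17 + 2A^-13 - 3A^-9 + 3A^-5 - 2A^-1 + 3A^3 - A^7 + A^11, w = +3]
V(D2) = q^(-11/2) - q^(-9/2) + q^(-7/2) - 2q^(-5/2) + q^(-3/2) - 2q^(-1/2)  (w -1, c 11, <D> = 2A^-1 - A^3 + 2A^7 - A^11 + A^15 - A^19)
note: V(q) takes 2 values over 2 diagrams, fixing the grouping


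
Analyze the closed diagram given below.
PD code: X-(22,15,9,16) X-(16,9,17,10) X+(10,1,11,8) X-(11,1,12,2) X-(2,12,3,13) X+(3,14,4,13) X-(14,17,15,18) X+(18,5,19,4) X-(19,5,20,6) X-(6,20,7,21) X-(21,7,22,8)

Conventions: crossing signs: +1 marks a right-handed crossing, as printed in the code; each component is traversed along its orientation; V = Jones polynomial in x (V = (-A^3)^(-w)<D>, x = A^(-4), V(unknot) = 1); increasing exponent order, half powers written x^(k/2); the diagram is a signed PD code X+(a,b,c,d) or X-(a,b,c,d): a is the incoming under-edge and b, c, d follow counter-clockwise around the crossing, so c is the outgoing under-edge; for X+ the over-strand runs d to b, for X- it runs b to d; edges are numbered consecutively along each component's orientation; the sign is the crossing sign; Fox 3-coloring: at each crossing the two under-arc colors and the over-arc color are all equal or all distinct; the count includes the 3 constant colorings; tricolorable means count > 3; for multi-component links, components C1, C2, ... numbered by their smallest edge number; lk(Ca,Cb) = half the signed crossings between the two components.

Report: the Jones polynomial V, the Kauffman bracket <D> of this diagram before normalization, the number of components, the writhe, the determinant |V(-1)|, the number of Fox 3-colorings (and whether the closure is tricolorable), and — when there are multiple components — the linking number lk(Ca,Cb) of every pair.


V = x^(-13/2) - x^(-11/2) + x^(-9/2) - 2x^(-7/2) - x^(-3/2)
<D> = A^-9 + 2A^-1 - A^3 + A^7 - A^11 (w = -5)
2 components over 11 crossings, w = -5
lk(C1,C2): -1
9 Fox colorings among 3^11, |V(-1)| = 6: tricolorable
why: w = -5 shifts under R1 moves; the (-A^3)^(5) factor cancels that in V


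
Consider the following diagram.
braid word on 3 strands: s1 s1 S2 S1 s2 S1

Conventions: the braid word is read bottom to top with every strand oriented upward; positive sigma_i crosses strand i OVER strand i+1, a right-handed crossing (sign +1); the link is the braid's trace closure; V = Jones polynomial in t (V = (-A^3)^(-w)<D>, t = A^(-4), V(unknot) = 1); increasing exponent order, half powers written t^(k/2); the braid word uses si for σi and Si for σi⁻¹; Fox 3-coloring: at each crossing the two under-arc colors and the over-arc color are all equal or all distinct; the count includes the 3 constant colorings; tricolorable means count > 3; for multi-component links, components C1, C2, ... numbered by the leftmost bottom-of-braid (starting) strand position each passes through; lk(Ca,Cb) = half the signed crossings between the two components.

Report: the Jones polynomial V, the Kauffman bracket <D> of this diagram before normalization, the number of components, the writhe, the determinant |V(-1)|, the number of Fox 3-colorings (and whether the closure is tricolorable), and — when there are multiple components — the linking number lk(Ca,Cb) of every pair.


V = 1
<D> = 1 (w = 0)
1 component over 6 crossings, w = 0
3 Fox colorings among 3^6, |V(-1)| = 1: not tricolorable
why: det 1 = |V(-1)|; not divisible by 3, so not tricolorable


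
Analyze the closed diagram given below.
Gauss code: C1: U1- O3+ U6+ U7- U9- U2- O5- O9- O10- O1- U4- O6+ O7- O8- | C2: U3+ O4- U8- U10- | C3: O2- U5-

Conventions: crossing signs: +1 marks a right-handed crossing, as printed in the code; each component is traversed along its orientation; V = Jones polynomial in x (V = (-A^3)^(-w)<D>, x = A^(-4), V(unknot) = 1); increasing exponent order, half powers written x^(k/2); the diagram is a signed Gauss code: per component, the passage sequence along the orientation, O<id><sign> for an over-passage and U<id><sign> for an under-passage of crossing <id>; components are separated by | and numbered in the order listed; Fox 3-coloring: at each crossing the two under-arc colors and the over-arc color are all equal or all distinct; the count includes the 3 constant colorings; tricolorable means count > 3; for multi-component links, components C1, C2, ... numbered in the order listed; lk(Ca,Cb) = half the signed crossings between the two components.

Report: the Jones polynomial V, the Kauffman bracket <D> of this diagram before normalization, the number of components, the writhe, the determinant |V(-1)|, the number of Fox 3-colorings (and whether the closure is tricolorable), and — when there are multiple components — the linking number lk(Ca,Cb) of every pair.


V = x^-5 + 2x^-3 + x^-1
<D> = A^-14 + 2A^-6 + A^2 (w = -6)
3 components over 10 crossings, w = -6
lk(C1,C2): -1
lk(C1,C3) = -1
linking number lk(C2,C3) = 0
3 Fox colorings among 3^10, |V(-1)| = 4: not tricolorable
why: the span of V is 4, within the link bound 10 + 3 - 1


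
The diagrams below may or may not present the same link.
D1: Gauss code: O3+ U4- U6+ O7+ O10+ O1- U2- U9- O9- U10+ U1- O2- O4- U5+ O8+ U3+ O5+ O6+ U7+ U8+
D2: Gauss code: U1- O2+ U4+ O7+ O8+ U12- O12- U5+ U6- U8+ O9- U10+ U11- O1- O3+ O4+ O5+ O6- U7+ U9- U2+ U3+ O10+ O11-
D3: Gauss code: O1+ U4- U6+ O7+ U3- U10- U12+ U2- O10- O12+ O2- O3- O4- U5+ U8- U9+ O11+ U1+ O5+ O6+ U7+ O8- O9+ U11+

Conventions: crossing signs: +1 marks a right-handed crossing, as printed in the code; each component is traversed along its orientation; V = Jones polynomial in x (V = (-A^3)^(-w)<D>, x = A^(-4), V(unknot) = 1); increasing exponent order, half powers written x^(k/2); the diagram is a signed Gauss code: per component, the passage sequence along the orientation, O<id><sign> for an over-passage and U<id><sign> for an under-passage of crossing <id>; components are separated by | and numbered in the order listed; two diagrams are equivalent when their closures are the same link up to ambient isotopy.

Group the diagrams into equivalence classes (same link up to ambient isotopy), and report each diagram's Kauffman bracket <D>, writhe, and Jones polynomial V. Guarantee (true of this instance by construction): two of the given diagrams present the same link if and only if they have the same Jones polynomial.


classes: {D1, D3} | {D2}
V(D1) = x - x^2 + 2x^3 - x^4 + x^5 - x^6  [10 crossings, <D> = -A^-18 + A^-14 - A^-10 + 2A^-6 - A^-2 + A^2, w = +2]
D2 (bracket A^6; 12 crossings at w = +2): V = 1
D3 (bracket -A^-18 + A^-14 - A^-10 + 2A^-6 - A^-2 + A^2; 12 crossings at w = +2): V = x - x^2 + 2x^3 - x^4 + x^5 - x^6
note: 2 classes among 3 diagrams; unequal V(x) rules out equality
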